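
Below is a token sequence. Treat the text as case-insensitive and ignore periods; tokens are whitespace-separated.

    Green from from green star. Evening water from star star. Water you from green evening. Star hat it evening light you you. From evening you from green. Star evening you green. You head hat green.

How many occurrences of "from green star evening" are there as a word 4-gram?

2

Scanning the 32 overlapping 4-gram windows for "from green star evening":
  position 3–6: from green star evening
  position 26–29: from green star evening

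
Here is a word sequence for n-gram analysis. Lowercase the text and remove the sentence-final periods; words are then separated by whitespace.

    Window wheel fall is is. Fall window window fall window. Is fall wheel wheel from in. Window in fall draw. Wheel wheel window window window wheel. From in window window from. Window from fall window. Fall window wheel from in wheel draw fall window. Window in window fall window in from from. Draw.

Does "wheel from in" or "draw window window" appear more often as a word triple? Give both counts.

"wheel from in": 3 occurrences
"draw window window": 0 occurrences

"wheel from in" (3 vs 0)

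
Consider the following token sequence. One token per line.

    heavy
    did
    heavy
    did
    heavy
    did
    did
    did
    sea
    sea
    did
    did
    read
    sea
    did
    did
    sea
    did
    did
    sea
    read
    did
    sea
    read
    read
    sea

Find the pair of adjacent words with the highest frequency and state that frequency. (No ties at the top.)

"did did", 5 times

Bigram frequencies (highest first):
  did did: 5
  did sea: 4
  heavy did: 3
  sea did: 3
  did heavy: 2
  read sea: 2
  … (5 more, each ≤ 2)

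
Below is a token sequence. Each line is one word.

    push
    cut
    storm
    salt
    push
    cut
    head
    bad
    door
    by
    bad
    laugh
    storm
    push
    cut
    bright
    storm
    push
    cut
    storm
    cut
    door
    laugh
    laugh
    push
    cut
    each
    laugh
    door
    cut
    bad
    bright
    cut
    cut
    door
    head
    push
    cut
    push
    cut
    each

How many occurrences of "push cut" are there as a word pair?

Scanning the 40 overlapping bigram windows for "push cut":
  position 1–2: push cut
  position 5–6: push cut
  position 14–15: push cut
  position 18–19: push cut
  position 25–26: push cut
  position 37–38: push cut
  position 39–40: push cut

7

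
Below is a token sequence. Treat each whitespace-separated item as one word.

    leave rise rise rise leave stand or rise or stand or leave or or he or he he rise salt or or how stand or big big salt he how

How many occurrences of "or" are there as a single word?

Scanning the 30 tokens for "or":
  position 7: or
  position 9: or
  position 11: or
  position 13: or
  position 14: or
  position 16: or
  position 21: or
  position 22: or
  position 25: or

9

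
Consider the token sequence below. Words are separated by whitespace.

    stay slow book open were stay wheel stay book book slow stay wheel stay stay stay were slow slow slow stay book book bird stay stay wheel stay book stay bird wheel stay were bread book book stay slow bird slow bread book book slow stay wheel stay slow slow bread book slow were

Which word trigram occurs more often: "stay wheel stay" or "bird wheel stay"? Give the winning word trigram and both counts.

"stay wheel stay": 4 occurrences
"bird wheel stay": 1 occurrence

"stay wheel stay" (4 vs 1)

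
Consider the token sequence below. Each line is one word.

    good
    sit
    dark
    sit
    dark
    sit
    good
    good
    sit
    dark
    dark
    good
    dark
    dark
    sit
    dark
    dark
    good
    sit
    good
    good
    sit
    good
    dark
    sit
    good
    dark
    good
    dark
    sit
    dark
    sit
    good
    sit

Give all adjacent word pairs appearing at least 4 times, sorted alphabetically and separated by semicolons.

dark sit; good dark; good sit; sit dark; sit good

Bigram counts meeting the condition (at least 4 times):
  dark sit: 6
  good dark: 4
  good sit: 5
  sit dark: 5
  sit good: 5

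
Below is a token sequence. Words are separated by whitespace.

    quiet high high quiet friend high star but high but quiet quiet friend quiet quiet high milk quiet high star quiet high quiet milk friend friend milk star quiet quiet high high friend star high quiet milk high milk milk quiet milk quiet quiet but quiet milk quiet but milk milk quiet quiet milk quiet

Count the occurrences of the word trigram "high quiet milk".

Scanning the 53 overlapping trigram windows for "high quiet milk":
  position 22–24: high quiet milk
  position 35–37: high quiet milk

2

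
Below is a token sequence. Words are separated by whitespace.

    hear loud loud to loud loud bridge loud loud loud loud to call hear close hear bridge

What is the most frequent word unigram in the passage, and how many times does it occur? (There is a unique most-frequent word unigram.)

Unigram frequencies (highest first):
  loud: 8
  hear: 3
  to: 2
  bridge: 2
  call: 1
  close: 1

"loud", 8 times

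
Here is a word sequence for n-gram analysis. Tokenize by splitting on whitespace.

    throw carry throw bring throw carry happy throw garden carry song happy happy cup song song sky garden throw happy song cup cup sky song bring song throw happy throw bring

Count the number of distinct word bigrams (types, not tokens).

26

31 tokens → 30 bigram windows in total.
Repeated bigrams (each contributes count−1 duplicates):
  happy throw: 2
  throw bring: 2
  throw carry: 2
  throw happy: 2
4 duplicate windows → 30 − 4 = 26 distinct.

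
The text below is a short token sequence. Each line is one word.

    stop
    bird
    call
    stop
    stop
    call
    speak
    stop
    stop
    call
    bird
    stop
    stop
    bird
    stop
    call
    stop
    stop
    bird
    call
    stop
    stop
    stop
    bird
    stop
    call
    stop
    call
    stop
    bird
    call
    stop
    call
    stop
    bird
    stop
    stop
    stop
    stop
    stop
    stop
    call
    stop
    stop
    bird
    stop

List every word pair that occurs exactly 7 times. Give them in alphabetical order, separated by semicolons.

stop bird; stop call

Bigram counts meeting the condition (exactly 7 times):
  stop bird: 7
  stop call: 7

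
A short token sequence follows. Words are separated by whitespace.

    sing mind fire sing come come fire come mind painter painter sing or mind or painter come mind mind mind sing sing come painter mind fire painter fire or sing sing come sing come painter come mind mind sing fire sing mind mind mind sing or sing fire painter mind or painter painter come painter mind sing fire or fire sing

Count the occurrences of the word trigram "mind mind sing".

3

Scanning the 59 overlapping trigram windows for "mind mind sing":
  position 19–21: mind mind sing
  position 37–39: mind mind sing
  position 43–45: mind mind sing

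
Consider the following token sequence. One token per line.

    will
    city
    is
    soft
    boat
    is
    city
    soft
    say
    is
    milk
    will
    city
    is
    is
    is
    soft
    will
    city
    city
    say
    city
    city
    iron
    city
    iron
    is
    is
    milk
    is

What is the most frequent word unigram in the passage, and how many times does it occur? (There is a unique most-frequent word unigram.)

"is", 9 times

Unigram frequencies (highest first):
  is: 9
  city: 8
  will: 3
  soft: 3
  say: 2
  milk: 2
  … (2 more, each ≤ 2)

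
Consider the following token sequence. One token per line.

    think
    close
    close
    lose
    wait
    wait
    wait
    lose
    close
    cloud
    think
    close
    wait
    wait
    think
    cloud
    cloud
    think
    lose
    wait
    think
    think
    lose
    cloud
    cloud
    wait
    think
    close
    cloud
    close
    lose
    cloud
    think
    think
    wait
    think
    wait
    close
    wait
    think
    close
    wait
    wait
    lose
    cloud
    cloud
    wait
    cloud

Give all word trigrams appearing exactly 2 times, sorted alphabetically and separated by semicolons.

close wait wait; cloud cloud wait; lose cloud cloud; think close wait; wait think close; wait wait lose

Trigram counts meeting the condition (exactly 2 times):
  close wait wait: 2
  cloud cloud wait: 2
  lose cloud cloud: 2
  think close wait: 2
  wait think close: 2
  wait wait lose: 2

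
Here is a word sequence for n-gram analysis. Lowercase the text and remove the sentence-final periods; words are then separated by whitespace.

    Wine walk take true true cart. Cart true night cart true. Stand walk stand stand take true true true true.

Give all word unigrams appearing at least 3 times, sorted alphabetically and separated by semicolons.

cart; stand; true

Unigram counts meeting the condition (at least 3 times):
  cart: 3
  stand: 3
  true: 8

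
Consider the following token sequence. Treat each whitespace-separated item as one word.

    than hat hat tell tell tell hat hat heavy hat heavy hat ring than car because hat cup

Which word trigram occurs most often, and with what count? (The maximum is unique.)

"hat heavy hat", 2 times

Trigram frequencies (highest first):
  hat heavy hat: 2
  than hat hat: 1
  hat hat tell: 1
  hat tell tell: 1
  tell tell tell: 1
  tell tell hat: 1
  … (9 more, each ≤ 1)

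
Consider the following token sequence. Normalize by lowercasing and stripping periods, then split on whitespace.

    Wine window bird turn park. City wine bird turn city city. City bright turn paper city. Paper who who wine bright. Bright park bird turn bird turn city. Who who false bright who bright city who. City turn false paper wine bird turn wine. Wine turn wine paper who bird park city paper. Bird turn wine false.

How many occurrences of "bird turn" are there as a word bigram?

Scanning the 56 overlapping bigram windows for "bird turn":
  position 3–4: bird turn
  position 8–9: bird turn
  position 24–25: bird turn
  position 26–27: bird turn
  position 42–43: bird turn
  position 54–55: bird turn

6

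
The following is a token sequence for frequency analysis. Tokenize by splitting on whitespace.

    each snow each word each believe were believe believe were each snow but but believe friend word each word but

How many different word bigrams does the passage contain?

20 tokens → 19 bigram windows in total.
Repeated bigrams (each contributes count−1 duplicates):
  believe were: 2
  each snow: 2
  each word: 2
  word each: 2
4 duplicate windows → 19 − 4 = 15 distinct.

15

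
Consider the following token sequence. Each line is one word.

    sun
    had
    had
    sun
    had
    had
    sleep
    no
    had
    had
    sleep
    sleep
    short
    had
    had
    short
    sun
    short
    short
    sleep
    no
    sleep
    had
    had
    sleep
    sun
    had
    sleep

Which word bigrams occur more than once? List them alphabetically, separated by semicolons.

had had; had sleep; sleep no; sun had

Bigram counts meeting the condition (more than once):
  had had: 5
  had sleep: 4
  sleep no: 2
  sun had: 3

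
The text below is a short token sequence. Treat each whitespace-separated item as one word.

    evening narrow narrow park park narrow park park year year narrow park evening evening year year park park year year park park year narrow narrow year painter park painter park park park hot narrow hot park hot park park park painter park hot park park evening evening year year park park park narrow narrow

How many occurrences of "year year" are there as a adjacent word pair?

4

Scanning the 53 overlapping bigram windows for "year year":
  position 9–10: year year
  position 15–16: year year
  position 19–20: year year
  position 48–49: year year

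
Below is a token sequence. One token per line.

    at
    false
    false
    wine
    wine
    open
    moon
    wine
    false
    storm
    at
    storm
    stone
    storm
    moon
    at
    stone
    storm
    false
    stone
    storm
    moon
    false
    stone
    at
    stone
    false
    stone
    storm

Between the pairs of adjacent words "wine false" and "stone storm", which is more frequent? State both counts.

"stone storm" (4 vs 1)

"wine false": 1 occurrence
"stone storm": 4 occurrences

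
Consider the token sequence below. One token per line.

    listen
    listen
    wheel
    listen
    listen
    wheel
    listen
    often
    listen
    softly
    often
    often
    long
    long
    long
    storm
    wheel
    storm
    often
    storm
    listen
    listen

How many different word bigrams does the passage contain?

16

22 tokens → 21 bigram windows in total.
Repeated bigrams (each contributes count−1 duplicates):
  listen listen: 3
  listen wheel: 2
  long long: 2
  wheel listen: 2
5 duplicate windows → 21 − 5 = 16 distinct.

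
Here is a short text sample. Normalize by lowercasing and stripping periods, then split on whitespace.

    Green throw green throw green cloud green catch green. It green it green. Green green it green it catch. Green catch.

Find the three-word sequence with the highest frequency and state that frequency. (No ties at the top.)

"green it green", 3 times

Trigram frequencies (highest first):
  green it green: 3
  green throw green: 2
  it green it: 2
  throw green throw: 1
  throw green cloud: 1
  green cloud green: 1
  … (9 more, each ≤ 1)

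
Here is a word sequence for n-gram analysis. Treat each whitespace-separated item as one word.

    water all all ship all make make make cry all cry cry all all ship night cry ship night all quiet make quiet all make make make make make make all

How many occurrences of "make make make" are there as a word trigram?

Scanning the 29 overlapping trigram windows for "make make make":
  position 6–8: make make make
  position 25–27: make make make
  position 26–28: make make make
  position 27–29: make make make
  position 28–30: make make make

5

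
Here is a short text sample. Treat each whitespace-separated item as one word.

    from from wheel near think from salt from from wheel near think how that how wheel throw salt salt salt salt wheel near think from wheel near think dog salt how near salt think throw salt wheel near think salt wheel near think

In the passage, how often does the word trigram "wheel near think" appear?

6

Scanning the 41 overlapping trigram windows for "wheel near think":
  position 3–5: wheel near think
  position 10–12: wheel near think
  position 22–24: wheel near think
  position 26–28: wheel near think
  position 37–39: wheel near think
  position 41–43: wheel near think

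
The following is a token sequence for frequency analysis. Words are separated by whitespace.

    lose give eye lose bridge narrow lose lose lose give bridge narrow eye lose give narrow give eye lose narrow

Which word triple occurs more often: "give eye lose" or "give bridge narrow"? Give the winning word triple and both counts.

"give eye lose": 2 occurrences
"give bridge narrow": 1 occurrence

"give eye lose" (2 vs 1)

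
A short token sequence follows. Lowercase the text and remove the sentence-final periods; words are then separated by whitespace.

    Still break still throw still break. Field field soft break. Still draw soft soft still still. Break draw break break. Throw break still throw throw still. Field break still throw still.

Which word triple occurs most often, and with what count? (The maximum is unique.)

"break still throw", 3 times

Trigram frequencies (highest first):
  break still throw: 3
  still throw still: 2
  still break still: 1
  throw still break: 1
  still break field: 1
  break field field: 1
  … (20 more, each ≤ 1)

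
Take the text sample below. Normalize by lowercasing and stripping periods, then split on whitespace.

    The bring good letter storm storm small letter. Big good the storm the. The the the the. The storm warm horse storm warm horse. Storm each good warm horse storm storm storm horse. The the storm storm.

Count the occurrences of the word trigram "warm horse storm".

Scanning the 35 overlapping trigram windows for "warm horse storm":
  position 20–22: warm horse storm
  position 23–25: warm horse storm
  position 28–30: warm horse storm

3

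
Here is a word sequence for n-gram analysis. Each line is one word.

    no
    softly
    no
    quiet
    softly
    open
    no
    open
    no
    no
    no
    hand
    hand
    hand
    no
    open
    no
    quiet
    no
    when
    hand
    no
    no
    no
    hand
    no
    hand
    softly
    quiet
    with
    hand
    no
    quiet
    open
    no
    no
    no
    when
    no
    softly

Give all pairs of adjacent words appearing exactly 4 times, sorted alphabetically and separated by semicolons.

hand no; open no

Bigram counts meeting the condition (exactly 4 times):
  hand no: 4
  open no: 4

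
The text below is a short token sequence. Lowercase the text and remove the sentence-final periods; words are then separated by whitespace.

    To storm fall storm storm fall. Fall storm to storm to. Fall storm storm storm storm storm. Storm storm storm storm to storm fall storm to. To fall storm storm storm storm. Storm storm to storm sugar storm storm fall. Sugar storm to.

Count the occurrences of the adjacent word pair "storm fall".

Scanning the 42 overlapping bigram windows for "storm fall":
  position 2–3: storm fall
  position 5–6: storm fall
  position 23–24: storm fall
  position 39–40: storm fall

4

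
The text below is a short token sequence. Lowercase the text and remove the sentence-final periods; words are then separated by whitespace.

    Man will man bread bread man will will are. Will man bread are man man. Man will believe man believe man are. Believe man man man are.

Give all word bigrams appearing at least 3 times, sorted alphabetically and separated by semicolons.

believe man; man man; man will

Bigram counts meeting the condition (at least 3 times):
  believe man: 3
  man man: 4
  man will: 3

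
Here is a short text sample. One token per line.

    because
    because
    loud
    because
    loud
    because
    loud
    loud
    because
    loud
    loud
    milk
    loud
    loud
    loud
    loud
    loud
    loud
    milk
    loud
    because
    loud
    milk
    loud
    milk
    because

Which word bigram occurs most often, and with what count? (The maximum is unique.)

Bigram frequencies (highest first):
  loud loud: 7
  because loud: 5
  loud because: 4
  loud milk: 4
  milk loud: 3
  because because: 1
  … (1 more, each ≤ 1)

"loud loud", 7 times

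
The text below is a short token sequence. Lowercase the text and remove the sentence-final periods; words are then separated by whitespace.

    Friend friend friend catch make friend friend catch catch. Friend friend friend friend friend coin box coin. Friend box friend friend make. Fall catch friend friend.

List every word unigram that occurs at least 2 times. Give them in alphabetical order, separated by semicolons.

Unigram counts meeting the condition (at least 2 times):
  box: 2
  catch: 4
  coin: 2
  friend: 15
  make: 2

box; catch; coin; friend; make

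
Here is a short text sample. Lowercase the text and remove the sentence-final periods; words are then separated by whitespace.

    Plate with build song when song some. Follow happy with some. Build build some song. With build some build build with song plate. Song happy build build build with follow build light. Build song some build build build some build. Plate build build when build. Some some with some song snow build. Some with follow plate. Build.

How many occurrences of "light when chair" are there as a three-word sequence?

Scanning the 55 overlapping trigram windows for "light when chair":
  (none found)

0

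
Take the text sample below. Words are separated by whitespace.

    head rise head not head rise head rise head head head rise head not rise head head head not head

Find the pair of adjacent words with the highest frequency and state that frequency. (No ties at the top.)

"rise head", 5 times

Bigram frequencies (highest first):
  rise head: 5
  head rise: 4
  head head: 4
  head not: 3
  not head: 2
  not rise: 1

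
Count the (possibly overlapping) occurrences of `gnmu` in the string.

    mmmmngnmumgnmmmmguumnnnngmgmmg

Sliding a length-4 window over the 30 characters (27 positions):
  position 6–9: gnmu

1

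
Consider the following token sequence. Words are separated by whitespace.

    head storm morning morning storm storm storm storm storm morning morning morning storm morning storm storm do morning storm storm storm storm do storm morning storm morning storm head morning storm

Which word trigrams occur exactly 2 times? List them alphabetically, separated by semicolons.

morning morning storm; morning storm morning; storm morning morning; storm storm do

Trigram counts meeting the condition (exactly 2 times):
  morning morning storm: 2
  morning storm morning: 2
  storm morning morning: 2
  storm storm do: 2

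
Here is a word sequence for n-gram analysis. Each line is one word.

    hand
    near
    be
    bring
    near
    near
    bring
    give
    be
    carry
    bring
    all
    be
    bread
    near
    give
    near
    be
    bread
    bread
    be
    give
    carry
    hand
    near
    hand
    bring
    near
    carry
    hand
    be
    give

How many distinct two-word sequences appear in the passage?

32 tokens → 31 bigram windows in total.
Repeated bigrams (each contributes count−1 duplicates):
  be bread: 2
  be give: 2
  bring near: 2
  carry hand: 2
  hand near: 2
  near be: 2
6 duplicate windows → 31 − 6 = 25 distinct.

25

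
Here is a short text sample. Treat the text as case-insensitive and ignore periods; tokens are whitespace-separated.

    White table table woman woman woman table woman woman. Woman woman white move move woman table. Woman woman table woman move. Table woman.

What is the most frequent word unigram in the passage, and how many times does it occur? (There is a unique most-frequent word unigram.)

Unigram frequencies (highest first):
  woman: 12
  table: 6
  move: 3
  white: 2

"woman", 12 times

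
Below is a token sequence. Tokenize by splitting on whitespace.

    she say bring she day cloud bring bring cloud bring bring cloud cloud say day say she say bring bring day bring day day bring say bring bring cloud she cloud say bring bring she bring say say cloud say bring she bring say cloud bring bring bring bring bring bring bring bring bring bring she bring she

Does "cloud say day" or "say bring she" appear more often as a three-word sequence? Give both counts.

"say bring she" (2 vs 1)

"cloud say day": 1 occurrence
"say bring she": 2 occurrences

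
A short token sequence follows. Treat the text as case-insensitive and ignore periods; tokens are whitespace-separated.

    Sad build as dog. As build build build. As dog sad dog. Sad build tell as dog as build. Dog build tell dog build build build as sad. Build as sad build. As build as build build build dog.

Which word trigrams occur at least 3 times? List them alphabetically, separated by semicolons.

Trigram counts meeting the condition (at least 3 times):
  build build build: 3
  sad build as: 3

build build build; sad build as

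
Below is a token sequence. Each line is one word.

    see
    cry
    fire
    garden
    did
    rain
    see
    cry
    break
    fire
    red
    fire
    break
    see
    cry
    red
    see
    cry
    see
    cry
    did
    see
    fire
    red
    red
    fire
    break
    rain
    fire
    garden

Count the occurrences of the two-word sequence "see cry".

5

Scanning the 29 overlapping bigram windows for "see cry":
  position 1–2: see cry
  position 7–8: see cry
  position 14–15: see cry
  position 17–18: see cry
  position 19–20: see cry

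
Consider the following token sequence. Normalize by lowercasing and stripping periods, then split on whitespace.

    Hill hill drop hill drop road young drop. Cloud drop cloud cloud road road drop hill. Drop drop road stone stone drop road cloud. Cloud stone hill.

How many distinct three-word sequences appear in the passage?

27 tokens → 25 trigram windows in total.
Repeated trigrams (each contributes count−1 duplicates):
  drop hill drop: 2
1 duplicate windows → 25 − 1 = 24 distinct.

24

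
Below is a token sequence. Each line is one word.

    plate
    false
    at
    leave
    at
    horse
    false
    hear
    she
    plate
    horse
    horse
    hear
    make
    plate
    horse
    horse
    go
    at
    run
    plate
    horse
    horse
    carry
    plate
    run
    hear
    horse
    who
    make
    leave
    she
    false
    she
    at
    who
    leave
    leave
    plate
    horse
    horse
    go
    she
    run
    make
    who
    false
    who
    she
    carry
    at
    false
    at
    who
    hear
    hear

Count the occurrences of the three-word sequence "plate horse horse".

4

Scanning the 54 overlapping trigram windows for "plate horse horse":
  position 10–12: plate horse horse
  position 15–17: plate horse horse
  position 21–23: plate horse horse
  position 39–41: plate horse horse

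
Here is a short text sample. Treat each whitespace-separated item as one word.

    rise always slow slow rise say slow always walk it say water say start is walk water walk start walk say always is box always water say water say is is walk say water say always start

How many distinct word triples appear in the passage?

37 tokens → 35 trigram windows in total.
Repeated trigrams (each contributes count−1 duplicates):
  say water say: 3
2 duplicate windows → 35 − 2 = 33 distinct.

33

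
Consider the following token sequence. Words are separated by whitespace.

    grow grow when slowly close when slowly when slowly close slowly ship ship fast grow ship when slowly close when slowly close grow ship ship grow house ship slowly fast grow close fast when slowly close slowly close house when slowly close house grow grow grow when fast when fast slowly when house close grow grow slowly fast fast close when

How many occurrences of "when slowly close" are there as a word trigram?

Scanning the 59 overlapping trigram windows for "when slowly close":
  position 3–5: when slowly close
  position 8–10: when slowly close
  position 17–19: when slowly close
  position 20–22: when slowly close
  position 34–36: when slowly close
  position 40–42: when slowly close

6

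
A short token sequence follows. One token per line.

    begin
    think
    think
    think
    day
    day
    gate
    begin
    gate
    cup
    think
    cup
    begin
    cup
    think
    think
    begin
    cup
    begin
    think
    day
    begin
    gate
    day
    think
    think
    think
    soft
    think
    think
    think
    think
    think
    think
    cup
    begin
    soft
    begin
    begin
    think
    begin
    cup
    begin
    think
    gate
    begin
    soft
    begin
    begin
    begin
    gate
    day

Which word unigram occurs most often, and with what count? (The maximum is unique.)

Unigram frequencies (highest first):
  think: 18
  begin: 15
  cup: 6
  day: 5
  gate: 5
  soft: 3

"think", 18 times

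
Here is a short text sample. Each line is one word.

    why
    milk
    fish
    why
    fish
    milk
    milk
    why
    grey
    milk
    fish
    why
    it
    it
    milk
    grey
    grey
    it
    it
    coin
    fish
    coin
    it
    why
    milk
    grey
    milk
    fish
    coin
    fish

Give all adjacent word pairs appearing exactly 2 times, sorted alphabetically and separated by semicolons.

Bigram counts meeting the condition (exactly 2 times):
  coin fish: 2
  fish coin: 2
  fish why: 2
  grey milk: 2
  it it: 2
  milk grey: 2
  why milk: 2

coin fish; fish coin; fish why; grey milk; it it; milk grey; why milk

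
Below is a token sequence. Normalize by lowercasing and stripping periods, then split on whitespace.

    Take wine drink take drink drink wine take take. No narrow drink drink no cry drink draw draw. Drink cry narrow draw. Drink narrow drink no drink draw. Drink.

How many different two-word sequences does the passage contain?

22

29 tokens → 28 bigram windows in total.
Repeated bigrams (each contributes count−1 duplicates):
  draw drink: 3
  drink draw: 2
  drink drink: 2
  drink no: 2
  narrow drink: 2
6 duplicate windows → 28 − 6 = 22 distinct.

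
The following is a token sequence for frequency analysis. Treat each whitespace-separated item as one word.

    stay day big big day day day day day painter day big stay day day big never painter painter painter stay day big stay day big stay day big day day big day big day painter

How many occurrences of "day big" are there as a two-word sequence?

Scanning the 35 overlapping bigram windows for "day big":
  position 2–3: day big
  position 11–12: day big
  position 15–16: day big
  position 22–23: day big
  position 25–26: day big
  position 28–29: day big
  position 31–32: day big
  position 33–34: day big

8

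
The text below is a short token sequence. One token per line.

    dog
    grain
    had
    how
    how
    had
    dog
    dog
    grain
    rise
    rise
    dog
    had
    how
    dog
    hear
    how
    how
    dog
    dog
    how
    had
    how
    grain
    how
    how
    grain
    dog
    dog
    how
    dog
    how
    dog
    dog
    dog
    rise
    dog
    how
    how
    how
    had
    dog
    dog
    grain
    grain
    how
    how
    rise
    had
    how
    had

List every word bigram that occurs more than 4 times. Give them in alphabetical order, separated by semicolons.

dog dog; how how

Bigram counts meeting the condition (more than 4 times):
  dog dog: 6
  how how: 6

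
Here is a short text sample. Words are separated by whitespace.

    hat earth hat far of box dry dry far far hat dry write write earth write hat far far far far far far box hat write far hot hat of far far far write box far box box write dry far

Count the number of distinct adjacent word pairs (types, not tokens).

30

41 tokens → 40 bigram windows in total.
Repeated bigrams (each contributes count−1 duplicates):
  far far: 8
  dry far: 2
  far box: 2
  hat far: 2
10 duplicate windows → 40 − 10 = 30 distinct.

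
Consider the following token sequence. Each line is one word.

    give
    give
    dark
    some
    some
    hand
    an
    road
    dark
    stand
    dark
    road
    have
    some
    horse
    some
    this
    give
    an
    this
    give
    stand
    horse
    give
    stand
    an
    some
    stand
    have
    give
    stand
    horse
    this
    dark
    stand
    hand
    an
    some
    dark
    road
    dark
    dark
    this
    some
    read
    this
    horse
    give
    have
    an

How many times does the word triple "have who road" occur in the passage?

0

Scanning the 48 overlapping trigram windows for "have who road":
  (none found)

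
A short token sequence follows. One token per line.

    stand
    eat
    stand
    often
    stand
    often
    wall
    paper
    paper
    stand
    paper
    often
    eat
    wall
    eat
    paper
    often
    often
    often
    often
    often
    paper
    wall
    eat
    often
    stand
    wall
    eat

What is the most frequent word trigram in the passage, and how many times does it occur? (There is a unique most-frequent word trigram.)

Trigram frequencies (highest first):
  often often often: 3
  stand eat stand: 1
  eat stand often: 1
  stand often stand: 1
  often stand often: 1
  stand often wall: 1
  … (18 more, each ≤ 1)

"often often often", 3 times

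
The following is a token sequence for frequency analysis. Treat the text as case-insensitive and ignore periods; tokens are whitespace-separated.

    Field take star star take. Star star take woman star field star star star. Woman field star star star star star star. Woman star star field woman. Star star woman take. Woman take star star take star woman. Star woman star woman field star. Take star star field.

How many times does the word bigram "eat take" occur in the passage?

Scanning the 47 overlapping bigram windows for "eat take":
  (none found)

0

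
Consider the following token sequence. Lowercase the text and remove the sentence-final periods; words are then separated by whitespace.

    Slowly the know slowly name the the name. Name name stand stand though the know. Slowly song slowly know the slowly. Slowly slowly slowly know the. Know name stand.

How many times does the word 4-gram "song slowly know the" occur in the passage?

1

Scanning the 26 overlapping 4-gram windows for "song slowly know the":
  position 17–20: song slowly know the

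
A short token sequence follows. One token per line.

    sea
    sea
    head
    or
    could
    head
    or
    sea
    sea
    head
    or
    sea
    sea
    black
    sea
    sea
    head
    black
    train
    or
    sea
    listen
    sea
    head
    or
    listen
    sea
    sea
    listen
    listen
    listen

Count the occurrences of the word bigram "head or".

4

Scanning the 30 overlapping bigram windows for "head or":
  position 3–4: head or
  position 6–7: head or
  position 10–11: head or
  position 24–25: head or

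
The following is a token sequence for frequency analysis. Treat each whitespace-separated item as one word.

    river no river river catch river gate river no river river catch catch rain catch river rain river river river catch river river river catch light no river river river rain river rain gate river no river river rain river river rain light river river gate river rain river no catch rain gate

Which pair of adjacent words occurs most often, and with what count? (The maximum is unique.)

Bigram frequencies (highest first):
  river river: 11
  river rain: 6
  river no: 4
  no river: 4
  river catch: 4
  rain river: 4
  … (12 more, each ≤ 3)

"river river", 11 times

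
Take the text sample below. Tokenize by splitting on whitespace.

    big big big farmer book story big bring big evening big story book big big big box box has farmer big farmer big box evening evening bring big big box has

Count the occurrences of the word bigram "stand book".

Scanning the 30 overlapping bigram windows for "stand book":
  (none found)

0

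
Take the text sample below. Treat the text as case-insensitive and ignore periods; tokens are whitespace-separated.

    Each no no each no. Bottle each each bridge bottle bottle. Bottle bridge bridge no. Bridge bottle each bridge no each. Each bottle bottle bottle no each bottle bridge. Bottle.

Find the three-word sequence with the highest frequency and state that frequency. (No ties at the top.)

Trigram frequencies (highest first):
  bottle bottle bottle: 2
  each no no: 1
  no no each: 1
  no each no: 1
  each no bottle: 1
  no bottle each: 1
  … (21 more, each ≤ 1)

"bottle bottle bottle", 2 times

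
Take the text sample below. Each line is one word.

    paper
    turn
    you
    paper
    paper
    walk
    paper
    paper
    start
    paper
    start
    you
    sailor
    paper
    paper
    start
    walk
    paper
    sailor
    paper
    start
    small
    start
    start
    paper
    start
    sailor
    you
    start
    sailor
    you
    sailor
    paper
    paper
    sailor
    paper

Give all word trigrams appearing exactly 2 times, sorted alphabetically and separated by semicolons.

paper paper start; paper sailor paper; sailor paper paper; start paper start; start sailor you; you sailor paper

Trigram counts meeting the condition (exactly 2 times):
  paper paper start: 2
  paper sailor paper: 2
  sailor paper paper: 2
  start paper start: 2
  start sailor you: 2
  you sailor paper: 2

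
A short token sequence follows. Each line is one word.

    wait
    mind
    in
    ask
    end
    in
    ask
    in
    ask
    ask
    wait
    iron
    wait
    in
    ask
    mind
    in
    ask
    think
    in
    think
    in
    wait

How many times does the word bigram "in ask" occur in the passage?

5

Scanning the 22 overlapping bigram windows for "in ask":
  position 3–4: in ask
  position 6–7: in ask
  position 8–9: in ask
  position 14–15: in ask
  position 17–18: in ask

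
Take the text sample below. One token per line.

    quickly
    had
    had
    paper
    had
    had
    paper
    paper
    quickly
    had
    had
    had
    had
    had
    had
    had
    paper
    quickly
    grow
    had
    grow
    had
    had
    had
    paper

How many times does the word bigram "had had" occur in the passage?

10

Scanning the 24 overlapping bigram windows for "had had":
  position 2–3: had had
  position 5–6: had had
  position 10–11: had had
  position 11–12: had had
  position 12–13: had had
  position 13–14: had had
  position 14–15: had had
  position 15–16: had had
  position 22–23: had had
  position 23–24: had had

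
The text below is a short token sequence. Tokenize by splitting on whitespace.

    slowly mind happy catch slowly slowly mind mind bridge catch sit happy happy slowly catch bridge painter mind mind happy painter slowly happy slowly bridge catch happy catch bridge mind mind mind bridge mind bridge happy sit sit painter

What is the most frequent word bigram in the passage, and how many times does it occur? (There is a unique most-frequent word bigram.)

"mind mind", 4 times

Bigram frequencies (highest first):
  mind mind: 4
  mind bridge: 3
  slowly mind: 2
  mind happy: 2
  happy catch: 2
  bridge catch: 2
  … (20 more, each ≤ 2)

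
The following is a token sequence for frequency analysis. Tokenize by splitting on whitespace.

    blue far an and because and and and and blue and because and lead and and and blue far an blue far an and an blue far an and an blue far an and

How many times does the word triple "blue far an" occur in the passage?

Scanning the 32 overlapping trigram windows for "blue far an":
  position 1–3: blue far an
  position 18–20: blue far an
  position 21–23: blue far an
  position 26–28: blue far an
  position 31–33: blue far an

5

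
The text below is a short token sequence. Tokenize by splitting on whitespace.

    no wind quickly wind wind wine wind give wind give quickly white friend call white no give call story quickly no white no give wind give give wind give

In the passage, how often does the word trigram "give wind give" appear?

3

Scanning the 27 overlapping trigram windows for "give wind give":
  position 8–10: give wind give
  position 24–26: give wind give
  position 27–29: give wind give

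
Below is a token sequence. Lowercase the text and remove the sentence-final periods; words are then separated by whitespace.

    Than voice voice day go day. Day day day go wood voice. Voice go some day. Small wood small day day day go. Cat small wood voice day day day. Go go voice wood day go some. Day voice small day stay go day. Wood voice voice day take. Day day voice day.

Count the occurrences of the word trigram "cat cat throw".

0

Scanning the 51 overlapping trigram windows for "cat cat throw":
  (none found)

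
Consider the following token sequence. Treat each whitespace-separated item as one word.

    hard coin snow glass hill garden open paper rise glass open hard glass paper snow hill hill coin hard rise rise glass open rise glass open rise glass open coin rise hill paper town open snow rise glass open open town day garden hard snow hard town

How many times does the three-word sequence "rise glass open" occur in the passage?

Scanning the 45 overlapping trigram windows for "rise glass open":
  position 9–11: rise glass open
  position 21–23: rise glass open
  position 24–26: rise glass open
  position 27–29: rise glass open
  position 37–39: rise glass open

5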